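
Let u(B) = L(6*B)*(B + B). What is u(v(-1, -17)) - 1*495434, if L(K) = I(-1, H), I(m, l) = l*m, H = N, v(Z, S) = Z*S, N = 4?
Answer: -495570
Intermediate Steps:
v(Z, S) = S*Z
H = 4
L(K) = -4 (L(K) = 4*(-1) = -4)
u(B) = -8*B (u(B) = -4*(B + B) = -8*B)
u(v(-1, -17)) - 1*495434 = -(-136)*(-1) - 1*495434 = -8*17 - 495434 = -136 - 495434 = -495570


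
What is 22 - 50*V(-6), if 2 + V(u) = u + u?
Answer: 722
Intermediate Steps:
V(u) = -2 + 2*u (V(u) = -2 + (u + u) = -2 + 2*u)
22 - 50*V(-6) = 22 - 50*(-2 + 2*(-6)) = 22 - 50*(-2 - 12) = 22 - 50*(-14) = 22 + 700 = 722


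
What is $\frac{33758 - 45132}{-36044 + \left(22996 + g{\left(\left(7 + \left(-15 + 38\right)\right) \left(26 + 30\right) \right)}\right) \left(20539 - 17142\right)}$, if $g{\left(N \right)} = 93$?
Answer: $- \frac{11374}{78397289} \approx -0.00014508$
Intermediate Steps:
$\frac{33758 - 45132}{-36044 + \left(22996 + g{\left(\left(7 + \left(-15 + 38\right)\right) \left(26 + 30\right) \right)}\right) \left(20539 - 17142\right)} = \frac{33758 - 45132}{-36044 + \left(22996 + 93\right) \left(20539 - 17142\right)} = - \frac{11374}{-36044 + 23089 \cdot 3397} = - \frac{11374}{-36044 + 78433333} = - \frac{11374}{78397289}$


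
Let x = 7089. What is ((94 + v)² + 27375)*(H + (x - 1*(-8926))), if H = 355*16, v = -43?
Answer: 650329320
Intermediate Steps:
H = 5680
((94 + v)² + 27375)*(H + (x - 1*(-8926))) = ((94 - 43)² + 27375)*(5680 + (7089 - 1*(-8926))) = (51² + 27375)*(5680 + (7089 + 8926)) = (2601 + 27375)*(5680 + 16015) = 29976*21695 = 650329320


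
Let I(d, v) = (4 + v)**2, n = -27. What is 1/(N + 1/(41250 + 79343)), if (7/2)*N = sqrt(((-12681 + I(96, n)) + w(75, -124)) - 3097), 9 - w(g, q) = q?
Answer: 5909057/879308098585185 - 407194806172*I*sqrt(3779)/879308098585185 ≈ 6.7201e-9 - 0.028468*I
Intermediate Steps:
w(g, q) = 9 - q
N = 4*I*sqrt(3779)/7 (N = 2*sqrt(((-12681 + (4 - 27)**2) + (9 - 1*(-124))) - 3097)/7 = 2*sqrt(((-12681 + (-23)**2) + (9 + 124)) - 3097)/7 = 2*sqrt(((-12681 + 529) + 133) - 3097)/7 = 2*sqrt((-12152 + 133) - 3097)/7 = 2*sqrt(-12019 - 3097)/7 = 2*sqrt(-15116)/7 = 2*(2*I*sqrt(3779))/7 = 4*I*sqrt(3779)/7 ≈ 35.128*I)
1/(N + 1/(41250 + 79343)) = 1/(4*I*sqrt(3779)/7 + 1/(41250 + 79343)) = 1/(4*I*sqrt(3779)/7 + 1/120593) = 1/(1/120593 + 4*I*sqrt(3779)/7)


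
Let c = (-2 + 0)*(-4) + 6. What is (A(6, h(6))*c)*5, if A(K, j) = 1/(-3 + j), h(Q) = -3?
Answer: -35/3 ≈ -11.667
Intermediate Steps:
c = 14 (c = -2*(-4) + 6 = 8 + 6 = 14)
(A(6, h(6))*c)*5 = (14/(-3 - 3))*5 = (14/(-6))*5 = -1/6*14*5 = -7/3*5 = -35/3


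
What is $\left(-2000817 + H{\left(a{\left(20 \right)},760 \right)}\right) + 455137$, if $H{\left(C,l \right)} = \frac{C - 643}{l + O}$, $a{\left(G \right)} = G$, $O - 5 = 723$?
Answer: $- \frac{2299972463}{1488} \approx -1.5457 \cdot 10^{6}$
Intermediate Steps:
$O = 728$ ($O = 5 + 723 = 728$)
$H{\left(C,l \right)} = \frac{-643 + C}{728 + l}$ ($H{\left(C,l \right)} = \frac{C - 643}{l + 728} = \frac{-643 + C}{728 + l}$)
$\left(-2000817 + H{\left(a{\left(20 \right)},760 \right)}\right) + 455137 = \left(-2000817 + \frac{-643 + 20}{728 + 760}\right) + 455137 = \left(-2000817 + \frac{1}{1488} \left(-623\right)\right) + 455137 = \left(-2000817 - \frac{623}{1488}\right) + 455137 = - \frac{2977216319}{1488} + 455137 = - \frac{2299972463}{1488}$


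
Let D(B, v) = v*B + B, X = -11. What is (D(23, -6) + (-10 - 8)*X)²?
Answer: 6889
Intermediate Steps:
D(B, v) = B + B*v (D(B, v) = B*v + B = B + B*v)
(D(23, -6) + (-10 - 8)*X)² = (23*(1 - 6) + (-10 - 8)*(-11))² = (23*(-5) - 18*(-11))² = (-115 + 198)² = 83² = 6889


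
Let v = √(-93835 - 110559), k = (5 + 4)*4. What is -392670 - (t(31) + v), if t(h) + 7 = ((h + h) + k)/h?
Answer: -12172651/31 - I*√204394 ≈ -3.9267e+5 - 452.1*I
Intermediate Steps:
k = 36 (k = 9*4 = 36)
t(h) = -7 + (36 + 2*h)/h (t(h) = -7 + ((h + h) + 36)/h = -7 + (2*h + 36)/h = -7 + (36 + 2*h)/h)
v = I*√204394 (v = √(-204394) = I*√204394 ≈ 452.1*I)
-392670 - (t(31) + v) = -392670 - ((-5 + 36/31) + I*√204394) = -392670 - (-119/31 + I*√204394) = -392670 + (119/31 - I*√204394) = -12172651/31 - I*√204394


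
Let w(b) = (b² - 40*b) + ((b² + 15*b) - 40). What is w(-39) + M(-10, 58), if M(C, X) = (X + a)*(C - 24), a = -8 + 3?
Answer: 2175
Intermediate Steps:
a = -5
M(C, X) = (-24 + C)*(-5 + X) (M(C, X) = (X - 5)*(C - 24) = (-5 + X)*(-24 + C) = (-24 + C)*(-5 + X))
w(b) = -40 - 25*b + 2*b² (w(b) = (b² - 40*b) + (-40 + b² + 15*b) = -40 - 25*b + 2*b²)
w(-39) + M(-10, 58) = (-40 - 25*(-39) + 2*(-39)²) + (120 - 24*58 - 5*(-10) - 10*58) = (-40 + 975 + 2*1521) + (120 - 1392 + 50 - 580) = (-40 + 975 + 3042) - 1802 = 3977 - 1802 = 2175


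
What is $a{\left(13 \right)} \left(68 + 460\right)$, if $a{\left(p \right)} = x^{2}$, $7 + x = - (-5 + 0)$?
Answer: $2112$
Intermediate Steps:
$x = -2$ ($x = -7 - \left(-5 + 0\right) = -7 - -5 = -7 + 5 = -2$)
$a{\left(p \right)} = 4$ ($a{\left(p \right)} = \left(-2\right)^{2} = 4$)
$a{\left(13 \right)} \left(68 + 460\right) = 4 \left(68 + 460\right) = 4 \cdot 528 = 2112$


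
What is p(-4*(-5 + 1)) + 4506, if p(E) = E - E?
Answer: 4506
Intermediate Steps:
p(E) = 0
p(-4*(-5 + 1)) + 4506 = 0 + 4506 = 4506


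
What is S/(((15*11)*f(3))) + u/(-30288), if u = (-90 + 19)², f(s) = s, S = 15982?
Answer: 160522507/4997520 ≈ 32.120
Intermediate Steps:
u = 5041 (u = (-71)² = 5041)
S/(((15*11)*f(3))) + u/(-30288) = 15982/(((15*11)*3)) + 5041/(-30288) = 15982/((165*3)) + 5041*(-1/30288) = 15982/495 - 5041/30288 = 160522507/4997520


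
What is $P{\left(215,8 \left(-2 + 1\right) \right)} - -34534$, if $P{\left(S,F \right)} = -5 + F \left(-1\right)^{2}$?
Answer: $34521$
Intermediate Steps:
$P{\left(S,F \right)} = -5 + F$ ($P{\left(S,F \right)} = -5 + F 1 = -5 + F$)
$P{\left(215,8 \left(-2 + 1\right) \right)} - -34534 = \left(-5 + 8 \left(-2 + 1\right)\right) - -34534 = \left(-5 + 8 \left(-1\right)\right) + 34534 = \left(-5 - 8\right) + 34534 = -13 + 34534 = 34521$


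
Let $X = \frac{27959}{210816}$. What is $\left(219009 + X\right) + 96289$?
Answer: $\frac{66469891127}{210816} \approx 3.153 \cdot 10^{5}$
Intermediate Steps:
$X = \frac{27959}{210816}$ ($X = 27959 \cdot \frac{1}{210816} = \frac{27959}{210816} \approx 0.13262$)
$\left(219009 + X\right) + 96289 = \left(219009 + \frac{27959}{210816}\right) + 96289 = \frac{46170629303}{210816} + 96289 = \frac{66469891127}{210816}$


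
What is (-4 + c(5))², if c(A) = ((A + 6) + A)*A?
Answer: 5776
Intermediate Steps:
c(A) = A*(6 + 2*A) (c(A) = ((6 + A) + A)*A = (6 + 2*A)*A = A*(6 + 2*A))
(-4 + c(5))² = (-4 + 2*5*(3 + 5))² = (-4 + 2*5*8)² = (-4 + 80)² = 76² = 5776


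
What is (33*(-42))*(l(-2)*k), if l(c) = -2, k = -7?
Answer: -19404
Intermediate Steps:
(33*(-42))*(l(-2)*k) = (33*(-42))*(-2*(-7)) = -1386*14 = -19404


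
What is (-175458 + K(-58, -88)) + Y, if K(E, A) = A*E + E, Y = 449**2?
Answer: 31189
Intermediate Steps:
Y = 201601
K(E, A) = E + A*E
(-175458 + K(-58, -88)) + Y = (-175458 - 58*(1 - 88)) + 201601 = (-175458 - 58*(-87)) + 201601 = (-175458 + 5046) + 201601 = -170412 + 201601 = 31189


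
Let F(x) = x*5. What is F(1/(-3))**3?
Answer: -125/27 ≈ -4.6296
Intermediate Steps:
F(x) = 5*x
F(1/(-3))**3 = (5/(-3))**3 = (5*(-1/3))**3 = (-5/3)**3 = -125/27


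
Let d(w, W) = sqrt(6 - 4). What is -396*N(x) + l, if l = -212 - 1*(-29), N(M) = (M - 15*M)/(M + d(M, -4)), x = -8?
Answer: 171735/31 + 22176*sqrt(2)/31 ≈ 6551.5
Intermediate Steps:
d(w, W) = sqrt(2)
N(M) = -14*M/(M + sqrt(2)) (N(M) = (M - 15*M)/(M + sqrt(2)) = (-14*M)/(M + sqrt(2)) = -14*M/(M + sqrt(2)))
l = -183 (l = -212 + 29 = -183)
-396*N(x) + l = -(-5544)*(-8)/(-8 + sqrt(2)) - 183 = -44352/(-8 + sqrt(2)) - 183 = -183 - 44352/(-8 + sqrt(2))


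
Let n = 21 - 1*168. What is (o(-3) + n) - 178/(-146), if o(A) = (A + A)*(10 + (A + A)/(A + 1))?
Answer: -16336/73 ≈ -223.78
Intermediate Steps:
n = -147 (n = 21 - 168 = -147)
o(A) = 2*A*(10 + 2*A/(1 + A)) (o(A) = (2*A)*(10 + (2*A)/(1 + A)) = (2*A)*(10 + 2*A/(1 + A)) = 2*A*(10 + 2*A/(1 + A)))
(o(-3) + n) - 178/(-146) = (4*(-3)*(5 + 6*(-3))/(1 - 3) - 147) - 178/(-146) = (4*(-3)*(5 - 18)/(-2) - 147) - 178*(-1/146) = (4*(-3)*(-1/2)*(-13) - 147) + 89/73 = (-78 - 147) + 89/73 = -225 + 89/73 = -16336/73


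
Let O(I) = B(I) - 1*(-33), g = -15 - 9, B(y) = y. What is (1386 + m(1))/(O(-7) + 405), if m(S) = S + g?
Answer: 1363/431 ≈ 3.1624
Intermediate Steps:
g = -24
O(I) = 33 + I (O(I) = I - 1*(-33) = I + 33 = 33 + I)
m(S) = -24 + S (m(S) = S - 24 = -24 + S)
(1386 + m(1))/(O(-7) + 405) = (1386 + (-24 + 1))/((33 - 7) + 405) = (1386 - 23)/(26 + 405) = 1363/431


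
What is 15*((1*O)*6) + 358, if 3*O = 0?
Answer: 358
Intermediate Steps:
O = 0 (O = (⅓)*0 = 0)
15*((1*O)*6) + 358 = 15*((1*0)*6) + 358 = 15*(0*6) + 358 = 15*0 + 358 = 0 + 358 = 358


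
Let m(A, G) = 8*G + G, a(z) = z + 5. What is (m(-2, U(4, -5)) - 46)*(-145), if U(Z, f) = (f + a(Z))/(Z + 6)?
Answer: 6148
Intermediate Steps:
a(z) = 5 + z
U(Z, f) = (5 + Z + f)/(6 + Z) (U(Z, f) = (f + (5 + Z))/(Z + 6) = (5 + Z + f)/(6 + Z))
m(A, G) = 9*G
(m(-2, U(4, -5)) - 46)*(-145) = (9*((5 + 4 - 5)/(6 + 4)) - 46)*(-145) = (9*(4/10) - 46)*(-145) = (9*((⅒)*4) - 46)*(-145) = (9*(⅖) - 46)*(-145) = (18/5 - 46)*(-145) = -212/5*(-145) = 6148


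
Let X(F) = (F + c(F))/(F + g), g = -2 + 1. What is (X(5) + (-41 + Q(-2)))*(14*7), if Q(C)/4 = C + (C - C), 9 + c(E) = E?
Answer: -9555/2 ≈ -4777.5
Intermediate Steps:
c(E) = -9 + E
g = -1
Q(C) = 4*C (Q(C) = 4*(C + (C - C)) = 4*(C + 0) = 4*C)
X(F) = (-9 + 2*F)/(-1 + F) (X(F) = (F + (-9 + F))/(F - 1) = (-9 + 2*F)/(-1 + F))
(X(5) + (-41 + Q(-2)))*(14*7) = ((-9 + 2*5)/(-1 + 5) + (-41 + 4*(-2)))*(14*7) = ((-9 + 10)/4 + (-41 - 8))*98 = ((¼)*1 - 49)*98 = (¼ - 49)*98 = -195/4*98 = -9555/2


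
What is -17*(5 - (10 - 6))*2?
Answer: -34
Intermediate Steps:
-17*(5 - (10 - 6))*2 = -17*(5 - 1*4)*2 = -17*(5 - 4)*2 = -17*1*2 = -17*2 = -34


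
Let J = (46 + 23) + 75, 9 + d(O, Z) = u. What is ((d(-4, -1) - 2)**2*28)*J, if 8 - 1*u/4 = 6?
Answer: 36288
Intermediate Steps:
u = 8 (u = 32 - 4*6 = 32 - 24 = 8)
d(O, Z) = -1 (d(O, Z) = -9 + 8 = -1)
J = 144 (J = 69 + 75 = 144)
((d(-4, -1) - 2)**2*28)*J = ((-1 - 2)**2*28)*144 = ((-3)**2*28)*144 = (9*28)*144 = 252*144 = 36288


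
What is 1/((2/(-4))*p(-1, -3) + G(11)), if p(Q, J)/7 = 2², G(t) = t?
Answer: -⅓ ≈ -0.33333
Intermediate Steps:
p(Q, J) = 28 (p(Q, J) = 7*2² = 7*4 = 28)
1/((2/(-4))*p(-1, -3) + G(11)) = 1/((2/(-4))*28 + 11) = 1/((2*(-¼))*28 + 11) = 1/(-½*28 + 11) = 1/(-14 + 11) = 1/(-3) = -⅓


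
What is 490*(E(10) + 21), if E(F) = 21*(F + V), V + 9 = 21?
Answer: 236670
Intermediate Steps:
V = 12 (V = -9 + 21 = 12)
E(F) = 252 + 21*F (E(F) = 21*(F + 12) = 21*(12 + F) = 252 + 21*F)
490*(E(10) + 21) = 490*((252 + 21*10) + 21) = 490*((252 + 210) + 21) = 490*(462 + 21) = 490*483 = 236670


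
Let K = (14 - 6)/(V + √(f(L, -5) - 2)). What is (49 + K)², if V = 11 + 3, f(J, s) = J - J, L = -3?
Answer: (-238417*I + 34006*√2)/(-97*I + 14*√2) ≈ 2456.8 - 5.6644*I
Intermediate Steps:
f(J, s) = 0
V = 14
K = 8/(14 + I*√2) (K = (14 - 6)/(14 + √(0 - 2)) = 8/(14 + √(-2)) = 8/(14 + I*√2) ≈ 0.56566 - 0.05714*I)
(49 + K)² = (49 + (56/99 - 4*I*√2/99))² = (4907/99 - 4*I*√2/99)²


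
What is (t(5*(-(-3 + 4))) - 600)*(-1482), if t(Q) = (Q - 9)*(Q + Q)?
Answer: 681720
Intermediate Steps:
t(Q) = 2*Q*(-9 + Q) (t(Q) = (-9 + Q)*(2*Q) = 2*Q*(-9 + Q))
(t(5*(-(-3 + 4))) - 600)*(-1482) = (2*(5*(-(-3 + 4)))*(-9 + 5*(-(-3 + 4))) - 600)*(-1482) = (2*(5*(-1*1))*(-9 + 5*(-1*1)) - 600)*(-1482) = (2*(5*(-1))*(-9 + 5*(-1)) - 600)*(-1482) = (2*(-5)*(-9 - 5) - 600)*(-1482) = (2*(-5)*(-14) - 600)*(-1482) = (140 - 600)*(-1482) = -460*(-1482) = 681720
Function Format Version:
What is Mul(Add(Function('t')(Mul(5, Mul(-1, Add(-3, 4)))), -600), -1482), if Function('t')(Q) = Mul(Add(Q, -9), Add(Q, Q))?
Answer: 681720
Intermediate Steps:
Function('t')(Q) = Mul(2, Q, Add(-9, Q)) (Function('t')(Q) = Mul(Add(-9, Q), Mul(2, Q)) = Mul(2, Q, Add(-9, Q)))
Mul(Add(Function('t')(Mul(5, Mul(-1, Add(-3, 4)))), -600), -1482) = Mul(Add(Mul(2, Mul(5, Mul(-1, Add(-3, 4))), Add(-9, Mul(5, Mul(-1, Add(-3, 4))))), -600), -1482) = Mul(Add(Mul(2, Mul(5, Mul(-1, 1)), Add(-9, Mul(5, Mul(-1, 1)))), -600), -1482) = Mul(Add(Mul(2, Mul(5, -1), Add(-9, Mul(5, -1))), -600), -1482) = Mul(Add(Mul(2, -5, Add(-9, -5)), -600), -1482) = Mul(Add(Mul(2, -5, -14), -600), -1482) = Mul(Add(140, -600), -1482) = Mul(-460, -1482) = 681720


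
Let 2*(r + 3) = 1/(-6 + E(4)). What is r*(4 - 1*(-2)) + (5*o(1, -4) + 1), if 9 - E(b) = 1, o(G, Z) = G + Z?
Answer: -61/2 ≈ -30.500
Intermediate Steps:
E(b) = 8 (E(b) = 9 - 1*1 = 9 - 1 = 8)
r = -11/4 (r = -3 + 1/(2*(-6 + 8)) = -3 + (½)/2 = -3 + (½)*(½) = -3 + ¼ = -11/4 ≈ -2.7500)
r*(4 - 1*(-2)) + (5*o(1, -4) + 1) = -11*(4 - 1*(-2))/4 + (5*(1 - 4) + 1) = -11*(4 + 2)/4 + (5*(-3) + 1) = -11/4*6 + (-15 + 1) = -33/2 - 14 = -61/2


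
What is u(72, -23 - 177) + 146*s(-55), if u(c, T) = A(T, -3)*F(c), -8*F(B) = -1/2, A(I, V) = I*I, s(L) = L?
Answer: -5530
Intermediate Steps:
A(I, V) = I²
F(B) = 1/16 (F(B) = -(-1)/(8*2) = -⅛*(-½) = 1/16)
u(c, T) = T²/16 (u(c, T) = T²*(1/16) = T²/16)
u(72, -23 - 177) + 146*s(-55) = (-23 - 177)²/16 + 146*(-55) = (1/16)*(-200)² - 8030 = (1/16)*40000 - 8030 = 2500 - 8030 = -5530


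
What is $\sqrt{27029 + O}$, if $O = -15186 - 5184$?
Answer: $\sqrt{6659} \approx 81.603$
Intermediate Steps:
$O = -20370$
$\sqrt{27029 + O} = \sqrt{27029 - 20370} = \sqrt{6659}$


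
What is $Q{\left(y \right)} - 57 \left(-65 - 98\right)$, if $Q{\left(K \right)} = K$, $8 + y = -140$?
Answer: $9143$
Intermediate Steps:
$y = -148$ ($y = -8 - 140 = -148$)
$Q{\left(y \right)} - 57 \left(-65 - 98\right) = -148 - 57 \left(-65 - 98\right) = -148 - 57 \left(-163\right) = -148 - -9291 = -148 + 9291 = 9143$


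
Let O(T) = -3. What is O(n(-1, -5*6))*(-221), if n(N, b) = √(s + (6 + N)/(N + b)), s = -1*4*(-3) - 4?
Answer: 663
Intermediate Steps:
s = 8 (s = -4*(-3) - 4 = 12 - 4 = 8)
n(N, b) = √(8 + (6 + N)/(N + b))
O(n(-1, -5*6))*(-221) = -3*(-221) = 663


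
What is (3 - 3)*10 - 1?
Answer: -1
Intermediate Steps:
(3 - 3)*10 - 1 = 0*10 - 1 = 0 - 1 = -1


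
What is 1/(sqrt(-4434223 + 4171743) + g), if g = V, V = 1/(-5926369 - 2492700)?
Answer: -8419069/18604772127568227281 - 283522891307044*I*sqrt(16405)/18604772127568227281 ≈ -4.5252e-13 - 0.0019519*I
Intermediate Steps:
V = -1/8419069 (V = 1/(-8419069) = -1/8419069 ≈ -1.1878e-7)
g = -1/8419069 ≈ -1.1878e-7
1/(sqrt(-4434223 + 4171743) + g) = 1/(sqrt(-4434223 + 4171743) - 1/8419069) = 1/(sqrt(-262480) - 1/8419069) = 1/(4*I*sqrt(16405) - 1/8419069) = 1/(-1/8419069 + 4*I*sqrt(16405))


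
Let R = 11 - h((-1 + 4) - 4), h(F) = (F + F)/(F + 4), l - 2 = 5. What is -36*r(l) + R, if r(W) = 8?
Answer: -829/3 ≈ -276.33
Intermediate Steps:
l = 7 (l = 2 + 5 = 7)
h(F) = 2*F/(4 + F) (h(F) = (2*F)/(4 + F) = 2*F/(4 + F))
R = 35/3 (R = 11 - 2*((-1 + 4) - 4)/(4 + ((-1 + 4) - 4)) = 11 - 2*(3 - 4)/(4 + (3 - 4)) = 11 - 2*(-1)/(4 - 1) = 11 - 2*(-1)/3 = 11 - 1*(-2/3) = 11 + 2/3 = 35/3 ≈ 11.667)
-36*r(l) + R = -36*8 + 35/3 = -288 + 35/3 = -829/3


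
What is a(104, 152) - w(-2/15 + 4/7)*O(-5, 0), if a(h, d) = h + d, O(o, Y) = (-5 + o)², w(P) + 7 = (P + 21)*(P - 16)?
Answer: 15134132/441 ≈ 34318.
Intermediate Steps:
w(P) = -7 + (-16 + P)*(21 + P) (w(P) = -7 + (P + 21)*(P - 16) = -7 + (21 + P)*(-16 + P) = -7 + (-16 + P)*(21 + P))
a(h, d) = d + h
a(104, 152) - w(-2/15 + 4/7)*O(-5, 0) = (152 + 104) - (-343 + (-2/15 + 4/7)² + 5*(-2/15 + 4/7))*(-5 - 5)² = 256 - (-343 + (-2*1/15 + 4*(⅐))² + 5*(-2*1/15 + 4*(⅐)))*(-10)² = 256 - (-343 + (-2/15 + 4/7)² + 5*(-2/15 + 4/7))*100 = 256 - (-343 + (46/105)² + 5*(46/105))*100 = 256 - (-343 + 2116/11025 + 46/21)*100 = 256 - (-3755309)*100/11025 = 256 - 1*(-15021236/441) = 256 + 15021236/441 = 15134132/441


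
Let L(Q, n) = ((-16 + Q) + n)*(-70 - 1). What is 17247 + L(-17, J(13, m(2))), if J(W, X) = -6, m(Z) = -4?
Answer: 20016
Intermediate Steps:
L(Q, n) = 1136 - 71*Q - 71*n (L(Q, n) = (-16 + Q + n)*(-71) = 1136 - 71*Q - 71*n)
17247 + L(-17, J(13, m(2))) = 17247 + (1136 - 71*(-17) - 71*(-6)) = 17247 + (1136 + 1207 + 426) = 17247 + 2769 = 20016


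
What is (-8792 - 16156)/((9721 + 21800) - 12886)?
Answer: -24948/18635 ≈ -1.3388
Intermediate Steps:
(-8792 - 16156)/((9721 + 21800) - 12886) = -24948/(31521 - 12886) = -24948/18635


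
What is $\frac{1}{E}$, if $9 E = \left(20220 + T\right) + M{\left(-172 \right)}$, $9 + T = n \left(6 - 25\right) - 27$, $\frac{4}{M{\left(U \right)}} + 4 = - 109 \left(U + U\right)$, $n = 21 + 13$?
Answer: $\frac{28119}{61043225} \approx 0.00046064$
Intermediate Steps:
$n = 34$
$M{\left(U \right)} = \frac{4}{-4 - 218 U}$ ($M{\left(U \right)} = \frac{4}{-4 - 109 \left(U + U\right)} = \frac{4}{-4 - 109 \cdot 2 U} = \frac{4}{-4 - 218 U}$)
$T = -682$ ($T = -9 + \left(34 \left(6 - 25\right) - 27\right) = -9 + \left(34 \left(-19\right) - 27\right) = -9 - 673 = -682$)
$E = \frac{61043225}{28119}$ ($E = \frac{\left(20220 - 682\right) - \frac{2}{2 + 109 \left(-172\right)}}{9} = \frac{19538 - \frac{2}{2 - 18748}}{9} = \frac{19538 - \frac{2}{-18746}}{9} = \frac{19538 - - \frac{1}{9373}}{9} = \frac{19538 + \frac{1}{9373}}{9} = \frac{1}{9} \cdot \frac{183129675}{9373} = \frac{61043225}{28119} \approx 2170.9$)
$\frac{1}{E} = \frac{1}{\frac{61043225}{28119}} = \frac{28119}{61043225}$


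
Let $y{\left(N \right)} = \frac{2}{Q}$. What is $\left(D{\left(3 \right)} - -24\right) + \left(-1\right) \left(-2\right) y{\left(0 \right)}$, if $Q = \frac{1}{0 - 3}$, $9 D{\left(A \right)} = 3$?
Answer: $\frac{37}{3} \approx 12.333$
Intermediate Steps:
$D{\left(A \right)} = \frac{1}{3}$ ($D{\left(A \right)} = \frac{1}{9} \cdot 3 = \frac{1}{3}$)
$Q = - \frac{1}{3}$ ($Q = \frac{1}{-3} = - \frac{1}{3} \approx -0.33333$)
$y{\left(N \right)} = -6$ ($y{\left(N \right)} = \frac{2}{- \frac{1}{3}} = 2 \left(-3\right) = -6$)
$\left(D{\left(3 \right)} - -24\right) + \left(-1\right) \left(-2\right) y{\left(0 \right)} = \left(\frac{1}{3} - -24\right) + \left(-1\right) \left(-2\right) \left(-6\right) = \left(\frac{1}{3} + 24\right) + 2 \left(-6\right) = \frac{73}{3} - 12 = \frac{37}{3}$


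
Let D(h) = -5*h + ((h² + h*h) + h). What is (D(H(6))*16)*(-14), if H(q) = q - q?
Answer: 0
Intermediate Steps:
H(q) = 0
D(h) = -4*h + 2*h² (D(h) = -5*h + ((h² + h²) + h) = -5*h + (2*h² + h) = -5*h + (h + 2*h²) = -4*h + 2*h²)
(D(H(6))*16)*(-14) = ((2*0*(-2 + 0))*16)*(-14) = ((2*0*(-2))*16)*(-14) = (0*16)*(-14) = 0*(-14) = 0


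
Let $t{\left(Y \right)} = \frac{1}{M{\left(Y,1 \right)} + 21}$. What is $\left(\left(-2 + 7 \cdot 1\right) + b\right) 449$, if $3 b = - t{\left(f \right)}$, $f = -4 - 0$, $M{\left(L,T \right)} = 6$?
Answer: $\frac{181396}{81} \approx 2239.5$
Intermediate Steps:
$f = -4$ ($f = -4 + 0 = -4$)
$t{\left(Y \right)} = \frac{1}{27}$ ($t{\left(Y \right)} = \frac{1}{6 + 21} = \frac{1}{27}$)
$b = - \frac{1}{81}$ ($b = \frac{\left(-1\right) \frac{1}{27}}{3} = \frac{1}{3} \left(- \frac{1}{27}\right) = - \frac{1}{81} \approx -0.012346$)
$\left(\left(-2 + 7 \cdot 1\right) + b\right) 449 = \left(\left(-2 + 7 \cdot 1\right) - \frac{1}{81}\right) 449 = \left(\left(-2 + 7\right) - \frac{1}{81}\right) 449 = \left(5 - \frac{1}{81}\right) 449 = \frac{404}{81} \cdot 449 = \frac{181396}{81}$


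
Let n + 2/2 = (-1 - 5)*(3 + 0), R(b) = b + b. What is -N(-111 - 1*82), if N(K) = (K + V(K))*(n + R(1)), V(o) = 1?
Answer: -3264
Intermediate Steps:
R(b) = 2*b
n = -19 (n = -1 + (-1 - 5)*(3 + 0) = -1 - 6*3 = -1 - 18 = -19)
N(K) = -17 - 17*K (N(K) = (K + 1)*(-19 + 2*1) = (1 + K)*(-19 + 2) = (1 + K)*(-17) = -17 - 17*K)
-N(-111 - 1*82) = -(-17 - 17*(-111 - 1*82)) = -(-17 - 17*(-111 - 82)) = -(-17 - 17*(-193)) = -(-17 + 3281) = -1*3264 = -3264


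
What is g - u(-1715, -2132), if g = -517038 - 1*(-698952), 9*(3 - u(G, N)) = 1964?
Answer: 1639163/9 ≈ 1.8213e+5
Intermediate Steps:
u(G, N) = -1937/9 (u(G, N) = 3 - ⅑*1964 = 3 - 1964/9 = -1937/9)
g = 181914 (g = -517038 + 698952 = 181914)
g - u(-1715, -2132) = 181914 - 1*(-1937/9) = 181914 + 1937/9 = 1639163/9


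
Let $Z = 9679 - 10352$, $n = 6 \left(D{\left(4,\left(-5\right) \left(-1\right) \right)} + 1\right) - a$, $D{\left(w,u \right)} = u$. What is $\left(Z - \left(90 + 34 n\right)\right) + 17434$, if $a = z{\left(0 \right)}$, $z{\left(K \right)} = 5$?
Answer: $15617$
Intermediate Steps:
$a = 5$
$n = 31$ ($n = 6 \left(\left(-5\right) \left(-1\right) + 1\right) - 5 = 6 \left(5 + 1\right) - 5 = 6 \cdot 6 - 5 = 36 - 5 = 31$)
$Z = -673$ ($Z = 9679 - 10352 = -673$)
$\left(Z - \left(90 + 34 n\right)\right) + 17434 = \left(-673 - 1144\right) + 17434 = -1817 + 17434 = 15617$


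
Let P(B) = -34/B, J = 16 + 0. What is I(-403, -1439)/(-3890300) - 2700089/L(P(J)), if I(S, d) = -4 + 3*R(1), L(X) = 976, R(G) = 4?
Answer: -2626039061127/949233200 ≈ -2766.5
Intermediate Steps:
J = 16
I(S, d) = 8 (I(S, d) = -4 + 3*4 = -4 + 12 = 8)
I(-403, -1439)/(-3890300) - 2700089/L(P(J)) = 8/(-3890300) - 2700089/976 = 8*(-1/3890300) - 2700089*1/976 = -2/972575 - 2700089/976 = -2626039061127/949233200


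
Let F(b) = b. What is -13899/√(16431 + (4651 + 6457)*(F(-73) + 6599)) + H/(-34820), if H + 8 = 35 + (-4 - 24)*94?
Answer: 521/6964 - 13899*√72507239/72507239 ≈ -1.5575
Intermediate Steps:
H = -2605 (H = -8 + (35 + (-4 - 24)*94) = -8 + (35 - 28*94) = -8 + (35 - 2632) = -8 - 2597 = -2605)
-13899/√(16431 + (4651 + 6457)*(F(-73) + 6599)) + H/(-34820) = -13899/√(16431 + (4651 + 6457)*(-73 + 6599)) - 2605/(-34820) = -13899/√(16431 + 11108*6526) - 2605*(-1/34820) = -13899/√(16431 + 72490808) + 521/6964 = -13899*√72507239/72507239 + 521/6964 = 521/6964 - 13899*√72507239/72507239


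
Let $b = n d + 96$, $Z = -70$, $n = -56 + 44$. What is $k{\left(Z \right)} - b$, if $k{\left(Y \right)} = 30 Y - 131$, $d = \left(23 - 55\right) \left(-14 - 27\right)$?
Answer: $13417$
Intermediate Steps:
$n = -12$
$d = 1312$ ($d = \left(-32\right) \left(-41\right) = 1312$)
$b = -15648$ ($b = \left(-12\right) 1312 + 96 = -15744 + 96 = -15648$)
$k{\left(Y \right)} = -131 + 30 Y$
$k{\left(Z \right)} - b = \left(-131 + 30 \left(-70\right)\right) - -15648 = \left(-131 - 2100\right) + 15648 = -2231 + 15648 = 13417$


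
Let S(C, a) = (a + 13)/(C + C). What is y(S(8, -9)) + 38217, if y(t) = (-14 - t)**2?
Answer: 614721/16 ≈ 38420.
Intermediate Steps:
S(C, a) = (13 + a)/(2*C) (S(C, a) = (13 + a)/((2*C)) = (13 + a)*(1/(2*C)) = (13 + a)/(2*C))
y(S(8, -9)) + 38217 = (14 + (1/2)*(13 - 9)/8)**2 + 38217 = (14 + (1/2)*(1/8)*4)**2 + 38217 = (14 + 1/4)**2 + 38217 = (57/4)**2 + 38217 = 3249/16 + 38217 = 614721/16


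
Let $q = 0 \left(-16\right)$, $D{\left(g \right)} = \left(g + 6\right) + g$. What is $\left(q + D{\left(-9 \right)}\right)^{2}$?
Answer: $144$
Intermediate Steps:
$D{\left(g \right)} = 6 + 2 g$ ($D{\left(g \right)} = \left(6 + g\right) + g = 6 + 2 g$)
$q = 0$
$\left(q + D{\left(-9 \right)}\right)^{2} = \left(0 + \left(6 + 2 \left(-9\right)\right)\right)^{2} = \left(0 + \left(6 - 18\right)\right)^{2} = \left(0 - 12\right)^{2} = \left(-12\right)^{2} = 144$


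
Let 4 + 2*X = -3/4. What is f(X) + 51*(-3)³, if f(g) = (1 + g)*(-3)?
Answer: -10983/8 ≈ -1372.9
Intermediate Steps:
X = -19/8 (X = -2 + (-3/4)/2 = -2 + (-3*¼)/2 = -2 + (½)*(-¾) = -2 - 3/8 = -19/8 ≈ -2.3750)
f(g) = -3 - 3*g
f(X) + 51*(-3)³ = (-3 - 3*(-19/8)) + 51*(-3)³ = (-3 + 57/8) + 51*(-27) = 33/8 - 1377 = -10983/8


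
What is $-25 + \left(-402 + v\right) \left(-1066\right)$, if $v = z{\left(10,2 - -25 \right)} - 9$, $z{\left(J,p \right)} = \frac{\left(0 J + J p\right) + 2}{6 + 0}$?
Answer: $\frac{1169327}{3} \approx 3.8978 \cdot 10^{5}$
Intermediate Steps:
$z{\left(J,p \right)} = \frac{1}{3} + \frac{J p}{6}$ ($z{\left(J,p \right)} = \frac{\left(0 + J p\right) + 2}{6} = \left(J p + 2\right) \frac{1}{6} = \left(2 + J p\right) \frac{1}{6} = \frac{1}{3} + \frac{J p}{6}$)
$v = \frac{109}{3}$ ($v = \left(\frac{1}{3} + \frac{1}{6} \cdot 10 \left(2 - -25\right)\right) - 9 = \left(\frac{1}{3} + \frac{1}{6} \cdot 10 \left(2 + 25\right)\right) - 9 = \left(\frac{1}{3} + \frac{1}{6} \cdot 10 \cdot 27\right) - 9 = \left(\frac{1}{3} + 45\right) - 9 = \frac{136}{3} - 9 = \frac{109}{3} \approx 36.333$)
$-25 + \left(-402 + v\right) \left(-1066\right) = -25 + \left(-402 + \frac{109}{3}\right) \left(-1066\right) = -25 - - \frac{1169402}{3} = -25 + \frac{1169402}{3} = \frac{1169327}{3}$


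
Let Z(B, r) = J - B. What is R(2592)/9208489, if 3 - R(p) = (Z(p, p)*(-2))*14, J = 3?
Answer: -72489/9208489 ≈ -0.0078720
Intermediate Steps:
Z(B, r) = 3 - B
R(p) = 87 - 28*p (R(p) = 3 - (3 - p)*(-2)*14 = 3 - (-6 + 2*p)*14 = 3 - (-84 + 28*p) = 3 + (84 - 28*p) = 87 - 28*p)
R(2592)/9208489 = (87 - 28*2592)/9208489 = (87 - 72576)*(1/9208489) = -72489*1/9208489 = -72489/9208489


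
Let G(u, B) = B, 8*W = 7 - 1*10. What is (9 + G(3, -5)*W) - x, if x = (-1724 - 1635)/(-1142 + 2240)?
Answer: 61199/4392 ≈ 13.934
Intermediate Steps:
W = -3/8 (W = (7 - 1*10)/8 = (7 - 10)/8 = (⅛)*(-3) = -3/8 ≈ -0.37500)
x = -3359/1098 ≈ -3.0592
(9 + G(3, -5)*W) - x = (9 - 5*(-3/8)) - 1*(-3359/1098) = (9 + 15/8) + 3359/1098 = 87/8 + 3359/1098 = 61199/4392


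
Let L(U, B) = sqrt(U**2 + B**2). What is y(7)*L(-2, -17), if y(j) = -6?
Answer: -6*sqrt(293) ≈ -102.70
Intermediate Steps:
L(U, B) = sqrt(B**2 + U**2)
y(7)*L(-2, -17) = -6*sqrt((-17)**2 + (-2)**2) = -6*sqrt(289 + 4) = -6*sqrt(293)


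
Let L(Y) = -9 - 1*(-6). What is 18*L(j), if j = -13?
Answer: -54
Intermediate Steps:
L(Y) = -3 (L(Y) = -9 + 6 = -3)
18*L(j) = 18*(-3) = -54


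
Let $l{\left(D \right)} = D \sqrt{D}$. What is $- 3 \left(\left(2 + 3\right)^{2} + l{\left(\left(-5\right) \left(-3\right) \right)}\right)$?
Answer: $-75 - 45 \sqrt{15} \approx -249.28$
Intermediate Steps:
$l{\left(D \right)} = D^{\frac{3}{2}}$
$- 3 \left(\left(2 + 3\right)^{2} + l{\left(\left(-5\right) \left(-3\right) \right)}\right) = - 3 \left(\left(2 + 3\right)^{2} + \left(\left(-5\right) \left(-3\right)\right)^{\frac{3}{2}}\right) = - 3 \left(5^{2} + 15^{\frac{3}{2}}\right) = - 3 \left(25 + 15 \sqrt{15}\right) = -75 - 45 \sqrt{15}$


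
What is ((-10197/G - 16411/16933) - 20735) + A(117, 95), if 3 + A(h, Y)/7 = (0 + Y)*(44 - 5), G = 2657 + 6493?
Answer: 267365212533/51645650 ≈ 5176.9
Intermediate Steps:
G = 9150
A(h, Y) = -21 + 273*Y (A(h, Y) = -21 + 7*((0 + Y)*(44 - 5)) = -21 + 7*(Y*39) = -21 + 7*(39*Y) = -21 + 273*Y)
((-10197/G - 16411/16933) - 20735) + A(117, 95) = ((-10197/9150 - 16411/16933) - 20735) + (-21 + 273*95) = ((-10197*1/9150 - 16411*1/16933) - 20735) + (-21 + 25935) = ((-3399/3050 - 16411/16933) - 20735) + 25914 = (-107608817/51645650 - 20735) + 25914 = -1070980161567/51645650 + 25914 = 267365212533/51645650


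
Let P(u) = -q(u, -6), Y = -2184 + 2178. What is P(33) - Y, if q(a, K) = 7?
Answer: -1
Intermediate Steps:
Y = -6
P(u) = -7 (P(u) = -1*7 = -7)
P(33) - Y = -7 - 1*(-6) = -7 + 6 = -1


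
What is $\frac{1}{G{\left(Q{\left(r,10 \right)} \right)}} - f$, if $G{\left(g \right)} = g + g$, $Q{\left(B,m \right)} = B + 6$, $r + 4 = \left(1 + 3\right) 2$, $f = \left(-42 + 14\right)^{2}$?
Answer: $- \frac{15679}{20} \approx -783.95$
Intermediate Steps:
$f = 784$ ($f = \left(-28\right)^{2} = 784$)
$r = 4$ ($r = -4 + \left(1 + 3\right) 2 = -4 + 4 \cdot 2 = -4 + 8 = 4$)
$Q{\left(B,m \right)} = 6 + B$
$G{\left(g \right)} = 2 g$
$\frac{1}{G{\left(Q{\left(r,10 \right)} \right)}} - f = \frac{1}{2 \left(6 + 4\right)} - 784 = \frac{1}{2 \cdot 10} - 784 = \frac{1}{20} - 784 = - \frac{15679}{20}$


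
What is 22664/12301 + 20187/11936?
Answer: 518837791/146824736 ≈ 3.5337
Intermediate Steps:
22664/12301 + 20187/11936 = 518837791/146824736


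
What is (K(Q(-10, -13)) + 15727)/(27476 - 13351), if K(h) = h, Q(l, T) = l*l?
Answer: 15827/14125 ≈ 1.1205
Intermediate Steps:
Q(l, T) = l²
(K(Q(-10, -13)) + 15727)/(27476 - 13351) = ((-10)² + 15727)/(27476 - 13351) = (100 + 15727)/14125 = 15827*(1/14125) = 15827/14125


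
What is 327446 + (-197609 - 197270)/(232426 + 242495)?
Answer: 155510586887/474921 ≈ 3.2745e+5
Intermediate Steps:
327446 + (-197609 - 197270)/(232426 + 242495) = 327446 - 394879/474921 = 155510586887/474921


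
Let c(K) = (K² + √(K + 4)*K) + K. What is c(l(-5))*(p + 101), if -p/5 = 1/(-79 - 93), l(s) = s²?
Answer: 5647525/86 + 434425*√29/172 ≈ 79270.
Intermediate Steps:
p = 5/172 (p = -5/(-79 - 93) = -5/(-172) = -5*(-1/172) = 5/172 ≈ 0.029070)
c(K) = K + K² + K*√(4 + K) (c(K) = (K² + √(4 + K)*K) + K = (K² + K*√(4 + K)) + K = K + K² + K*√(4 + K))
c(l(-5))*(p + 101) = ((-5)²*(1 + (-5)² + √(4 + (-5)²)))*(5/172 + 101) = (25*(1 + 25 + √(4 + 25)))*(17377/172) = (25*(1 + 25 + √29))*(17377/172) = (25*(26 + √29))*(17377/172) = (650 + 25*√29)*(17377/172) = 5647525/86 + 434425*√29/172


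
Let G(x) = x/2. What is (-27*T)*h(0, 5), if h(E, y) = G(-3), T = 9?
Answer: 729/2 ≈ 364.50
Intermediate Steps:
G(x) = x/2 (G(x) = x*(1/2) = x/2)
h(E, y) = -3/2 (h(E, y) = (1/2)*(-3) = -3/2)
(-27*T)*h(0, 5) = -27*9*(-3/2) = -243*(-3/2) = 729/2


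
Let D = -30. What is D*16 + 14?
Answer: -466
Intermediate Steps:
D*16 + 14 = -30*16 + 14 = -480 + 14 = -466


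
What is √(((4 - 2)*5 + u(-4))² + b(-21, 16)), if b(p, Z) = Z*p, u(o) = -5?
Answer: I*√311 ≈ 17.635*I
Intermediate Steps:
√(((4 - 2)*5 + u(-4))² + b(-21, 16)) = √(((4 - 2)*5 - 5)² + 16*(-21)) = √((2*5 - 5)² - 336) = √((10 - 5)² - 336) = √(5² - 336) = √(25 - 336) = √(-311) = I*√311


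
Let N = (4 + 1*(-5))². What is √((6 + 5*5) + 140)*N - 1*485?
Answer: -485 + 3*√19 ≈ -471.92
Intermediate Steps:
N = 1 (N = (4 - 5)² = (-1)² = 1)
√((6 + 5*5) + 140)*N - 1*485 = √((6 + 5*5) + 140)*1 - 1*485 = √((6 + 25) + 140)*1 - 485 = √(31 + 140)*1 - 485 = √171*1 - 485 = (3*√19)*1 - 485 = 3*√19 - 485 = -485 + 3*√19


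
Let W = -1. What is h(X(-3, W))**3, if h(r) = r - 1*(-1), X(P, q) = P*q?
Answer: 64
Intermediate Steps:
h(r) = 1 + r (h(r) = r + 1 = 1 + r)
h(X(-3, W))**3 = (1 - 3*(-1))**3 = (1 + 3)**3 = 4**3 = 64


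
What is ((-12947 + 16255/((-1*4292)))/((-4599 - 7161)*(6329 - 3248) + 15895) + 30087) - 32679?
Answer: -402905417073781/155441926180 ≈ -2592.0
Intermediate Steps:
((-12947 + 16255/((-1*4292)))/((-4599 - 7161)*(6329 - 3248) + 15895) + 30087) - 32679 = ((-12947 + 16255/(-4292))/(-11760*3081 + 15895) + 30087) - 32679 = ((-12947 + 16255*(-1/4292))/(-36232560 + 15895) + 30087) - 32679 = ((-12947 - 16255/4292)/(-36216665) + 30087) - 32679 = (-55584779/4292*(-1/36216665) + 30087) - 32679 = (55584779/155441926180 + 30087) - 32679 = 4676781288562439/155441926180 - 32679 = -402905417073781/155441926180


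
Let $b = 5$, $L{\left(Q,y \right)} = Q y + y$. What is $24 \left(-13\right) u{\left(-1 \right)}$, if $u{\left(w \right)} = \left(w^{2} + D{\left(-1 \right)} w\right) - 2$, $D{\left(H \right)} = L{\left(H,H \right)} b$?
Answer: $312$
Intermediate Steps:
$L{\left(Q,y \right)} = y + Q y$
$D{\left(H \right)} = 5 H \left(1 + H\right)$ ($D{\left(H \right)} = H \left(1 + H\right) 5 = 5 H \left(1 + H\right)$)
$u{\left(w \right)} = -2 + w^{2}$ ($u{\left(w \right)} = \left(w^{2} + 5 \left(-1\right) \left(1 - 1\right) w\right) - 2 = \left(w^{2} + 5 \left(-1\right) 0 w\right) - 2 = \left(w^{2} + 0 w\right) - 2 = \left(w^{2} + 0\right) - 2 = w^{2} - 2 = -2 + w^{2}$)
$24 \left(-13\right) u{\left(-1 \right)} = 24 \left(-13\right) \left(-2 + \left(-1\right)^{2}\right) = - 312 \left(-2 + 1\right) = \left(-312\right) \left(-1\right) = 312$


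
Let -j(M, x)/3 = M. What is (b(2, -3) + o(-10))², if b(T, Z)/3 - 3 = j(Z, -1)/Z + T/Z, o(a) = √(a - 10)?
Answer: 4*(1 - I*√5)² ≈ -16.0 - 17.889*I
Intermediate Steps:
j(M, x) = -3*M
o(a) = √(-10 + a)
b(T, Z) = 3*T/Z (b(T, Z) = 9 + 3*((-3*Z)/Z + T/Z) = 9 + 3*(-3 + T/Z) = 9 + (-9 + 3*T/Z) = 3*T/Z)
(b(2, -3) + o(-10))² = (3*2/(-3) + √(-10 - 10))² = (3*2*(-⅓) + √(-20))² = (-2 + 2*I*√5)²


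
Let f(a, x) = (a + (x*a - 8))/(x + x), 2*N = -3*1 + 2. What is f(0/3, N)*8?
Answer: 64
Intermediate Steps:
N = -½ (N = (-3*1 + 2)/2 = (-3 + 2)/2 = (½)*(-1) = -½ ≈ -0.50000)
f(a, x) = (-8 + a + a*x)/(2*x) (f(a, x) = (a + (a*x - 8))/((2*x)) = (a + (-8 + a*x))*(1/(2*x)) = (-8 + a + a*x)*(1/(2*x)) = (-8 + a + a*x)/(2*x))
f(0/3, N)*8 = ((-8 + 0/3 + (0/3)*(-½))/(2*(-½)))*8 = ((½)*(-2)*(-8 + 0*(⅓) + (0*(⅓))*(-½)))*8 = ((½)*(-2)*(-8 + 0 + 0*(-½)))*8 = ((½)*(-2)*(-8 + 0 + 0))*8 = ((½)*(-2)*(-8))*8 = 8*8 = 64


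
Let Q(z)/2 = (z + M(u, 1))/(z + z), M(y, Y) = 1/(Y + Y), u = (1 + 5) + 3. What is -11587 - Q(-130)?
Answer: -3012879/260 ≈ -11588.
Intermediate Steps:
u = 9 (u = 6 + 3 = 9)
M(y, Y) = 1/(2*Y)
Q(z) = (1/2 + z)/z (Q(z) = 2*((z + (1/2)/1)/(z + z)) = 2*((z + (1/2)*1)/((2*z))) = 2*((z + 1/2)*(1/(2*z))) = 2*((1/2 + z)*(1/(2*z))) = 2*((1/2 + z)/(2*z)) = (1/2 + z)/z)
-11587 - Q(-130) = -11587 - (1/2 - 130)/(-130) = -11587 - (-1)*(-259)/(130*2) = -11587 - 1*259/260 = -11587 - 259/260 = -3012879/260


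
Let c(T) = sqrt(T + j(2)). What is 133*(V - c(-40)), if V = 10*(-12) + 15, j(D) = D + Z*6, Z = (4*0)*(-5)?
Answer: -13965 - 133*I*sqrt(38) ≈ -13965.0 - 819.87*I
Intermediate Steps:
Z = 0 (Z = 0*(-5) = 0)
j(D) = D (j(D) = D + 0*6 = D + 0 = D)
c(T) = sqrt(2 + T) (c(T) = sqrt(T + 2) = sqrt(2 + T))
V = -105 (V = -120 + 15 = -105)
133*(V - c(-40)) = 133*(-105 - sqrt(2 - 40)) = 133*(-105 - sqrt(-38)) = 133*(-105 - I*sqrt(38)) = -13965 - 133*I*sqrt(38)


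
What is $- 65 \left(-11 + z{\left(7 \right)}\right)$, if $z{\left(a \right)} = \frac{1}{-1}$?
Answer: $780$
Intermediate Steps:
$z{\left(a \right)} = -1$
$- 65 \left(-11 + z{\left(7 \right)}\right) = - 65 \left(-11 - 1\right) = \left(-65\right) \left(-12\right) = 780$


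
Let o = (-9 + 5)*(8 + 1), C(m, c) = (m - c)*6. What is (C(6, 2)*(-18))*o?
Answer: 15552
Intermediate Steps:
C(m, c) = -6*c + 6*m
o = -36 (o = -4*9 = -36)
(C(6, 2)*(-18))*o = ((-6*2 + 6*6)*(-18))*(-36) = ((-12 + 36)*(-18))*(-36) = (24*(-18))*(-36) = -432*(-36) = 15552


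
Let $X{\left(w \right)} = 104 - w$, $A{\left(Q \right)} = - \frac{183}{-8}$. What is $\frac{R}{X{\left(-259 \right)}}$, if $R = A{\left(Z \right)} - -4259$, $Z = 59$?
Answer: $\frac{34255}{2904} \approx 11.796$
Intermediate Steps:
$A{\left(Q \right)} = \frac{183}{8}$ ($A{\left(Q \right)} = \left(-183\right) \left(- \frac{1}{8}\right) = \frac{183}{8}$)
$R = \frac{34255}{8}$ ($R = \frac{183}{8} - -4259 = \frac{183}{8} + 4259 = \frac{34255}{8} \approx 4281.9$)
$\frac{R}{X{\left(-259 \right)}} = \frac{34255}{8 \left(104 - -259\right)} = \frac{34255}{8 \left(104 + 259\right)} = \frac{34255}{8 \cdot 363} = \frac{34255}{8} \cdot \frac{1}{363} = \frac{34255}{2904}$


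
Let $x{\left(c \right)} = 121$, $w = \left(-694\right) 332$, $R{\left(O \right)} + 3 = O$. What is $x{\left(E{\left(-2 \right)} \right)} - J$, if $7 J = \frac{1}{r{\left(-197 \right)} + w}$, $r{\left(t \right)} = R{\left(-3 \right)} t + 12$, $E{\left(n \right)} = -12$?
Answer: $\frac{194144259}{1604498} \approx 121.0$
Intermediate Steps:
$R{\left(O \right)} = -3 + O$
$w = -230408$
$r{\left(t \right)} = 12 - 6 t$ ($r{\left(t \right)} = \left(-3 - 3\right) t + 12 = - 6 t + 12 = 12 - 6 t$)
$J = - \frac{1}{1604498}$ ($J = \frac{1}{7 \left(\left(12 - -1182\right) - 230408\right)} = \frac{1}{7 \left(\left(12 + 1182\right) - 230408\right)} = \frac{1}{7 \left(1194 - 230408\right)} = \frac{1}{7 \left(-229214\right)} = \frac{1}{7} \left(- \frac{1}{229214}\right) = - \frac{1}{1604498} \approx -6.2325 \cdot 10^{-7}$)
$x{\left(E{\left(-2 \right)} \right)} - J = 121 - - \frac{1}{1604498} = 121 + \frac{1}{1604498} = \frac{194144259}{1604498}$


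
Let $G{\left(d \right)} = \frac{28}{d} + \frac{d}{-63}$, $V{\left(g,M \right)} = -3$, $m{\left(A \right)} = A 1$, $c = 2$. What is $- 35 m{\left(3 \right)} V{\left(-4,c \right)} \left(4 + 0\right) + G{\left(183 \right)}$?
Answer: $\frac{536845}{427} \approx 1257.2$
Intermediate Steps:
$m{\left(A \right)} = A$
$G{\left(d \right)} = \frac{28}{d} - \frac{d}{63}$ ($G{\left(d \right)} = \frac{28}{d} + d \left(- \frac{1}{63}\right) = \frac{28}{d} - \frac{d}{63}$)
$- 35 m{\left(3 \right)} V{\left(-4,c \right)} \left(4 + 0\right) + G{\left(183 \right)} = \left(-35\right) 3 \left(- 3 \left(4 + 0\right)\right) + \left(\frac{28}{183} - \frac{61}{21}\right) = - 105 \left(\left(-3\right) 4\right) + \left(28 \cdot \frac{1}{183} - \frac{61}{21}\right) = \left(-105\right) \left(-12\right) + \left(\frac{28}{183} - \frac{61}{21}\right) = 1260 - \frac{1175}{427} = \frac{536845}{427}$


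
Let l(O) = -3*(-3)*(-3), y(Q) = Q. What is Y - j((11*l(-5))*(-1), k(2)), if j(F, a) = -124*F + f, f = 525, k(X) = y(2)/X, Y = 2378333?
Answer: 2414636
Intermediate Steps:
k(X) = 2/X
l(O) = -27 (l(O) = 9*(-3) = -27)
j(F, a) = 525 - 124*F (j(F, a) = -124*F + 525 = 525 - 124*F)
Y - j((11*l(-5))*(-1), k(2)) = 2378333 - (525 - 124*11*(-27)*(-1)) = 2378333 - (525 - (-36828)*(-1)) = 2378333 - (525 - 124*297) = 2378333 - (525 - 36828) = 2378333 - 1*(-36303) = 2378333 + 36303 = 2414636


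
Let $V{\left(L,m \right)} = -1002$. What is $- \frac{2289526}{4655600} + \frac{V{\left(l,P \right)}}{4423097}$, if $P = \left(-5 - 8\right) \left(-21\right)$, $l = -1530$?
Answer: $- \frac{5065730246611}{10296085196600} \approx -0.49201$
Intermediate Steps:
$P = 273$ ($P = \left(-13\right) \left(-21\right) = 273$)
$- \frac{2289526}{4655600} + \frac{V{\left(l,P \right)}}{4423097} = - \frac{2289526}{4655600} - \frac{1002}{4423097} = \left(-2289526\right) \frac{1}{4655600} - \frac{1002}{4423097} = - \frac{1144763}{2327800} - \frac{1002}{4423097} = - \frac{5065730246611}{10296085196600}$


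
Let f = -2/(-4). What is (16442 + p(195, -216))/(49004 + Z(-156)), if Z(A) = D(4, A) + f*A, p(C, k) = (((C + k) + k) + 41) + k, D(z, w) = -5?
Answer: 16030/48921 ≈ 0.32767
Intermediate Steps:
f = ½ (f = -2*(-¼) = ½ ≈ 0.50000)
p(C, k) = 41 + C + 3*k (p(C, k) = ((C + 2*k) + 41) + k = (41 + C + 2*k) + k = 41 + C + 3*k)
Z(A) = -5 + A/2
(16442 + p(195, -216))/(49004 + Z(-156)) = (16442 + (41 + 195 + 3*(-216)))/(49004 + (-5 + (½)*(-156))) = (16442 + (41 + 195 - 648))/(49004 + (-5 - 78)) = (16442 - 412)/(49004 - 83) = 16030/48921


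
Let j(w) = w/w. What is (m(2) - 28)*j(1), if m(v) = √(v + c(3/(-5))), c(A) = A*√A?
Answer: -28 + √(50 - 3*I*√15)/5 ≈ -26.576 - 0.16323*I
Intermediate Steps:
j(w) = 1
c(A) = A^(3/2)
m(v) = √(v - 3*I*√15/25) (m(v) = √(v + (3/(-5))^(3/2)) = √(v + (3*(-⅕))^(3/2)) = √(v + (-⅗)^(3/2)) = √(v - 3*I*√15/25))
(m(2) - 28)*j(1) = (√(25*2 - 3*I*√15)/5 - 28)*1 = (√(50 - 3*I*√15)/5 - 28)*1 = (-28 + √(50 - 3*I*√15)/5)*1 = -28 + √(50 - 3*I*√15)/5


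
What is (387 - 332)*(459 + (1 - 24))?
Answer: 23980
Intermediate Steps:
(387 - 332)*(459 + (1 - 24)) = 55*(459 - 23) = 55*436 = 23980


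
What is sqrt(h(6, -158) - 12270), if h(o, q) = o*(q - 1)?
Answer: 2*I*sqrt(3306) ≈ 115.0*I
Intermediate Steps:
h(o, q) = o*(-1 + q)
sqrt(h(6, -158) - 12270) = sqrt(6*(-1 - 158) - 12270) = sqrt(6*(-159) - 12270) = sqrt(-954 - 12270) = sqrt(-13224) = 2*I*sqrt(3306)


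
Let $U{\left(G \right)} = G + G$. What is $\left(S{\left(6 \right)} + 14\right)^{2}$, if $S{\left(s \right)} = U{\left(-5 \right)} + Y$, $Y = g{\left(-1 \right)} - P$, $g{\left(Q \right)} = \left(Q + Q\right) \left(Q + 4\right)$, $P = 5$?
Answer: $49$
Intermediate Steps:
$g{\left(Q \right)} = 2 Q \left(4 + Q\right)$
$U{\left(G \right)} = 2 G$
$Y = -11$ ($Y = 2 \left(-1\right) \left(4 - 1\right) - 5 = 2 \left(-1\right) 3 - 5 = -6 - 5 = -11$)
$S{\left(s \right)} = -21$ ($S{\left(s \right)} = 2 \left(-5\right) - 11 = -10 - 11 = -21$)
$\left(S{\left(6 \right)} + 14\right)^{2} = \left(-21 + 14\right)^{2} = \left(-7\right)^{2} = 49$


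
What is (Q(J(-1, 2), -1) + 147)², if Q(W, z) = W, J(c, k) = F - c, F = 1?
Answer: 22201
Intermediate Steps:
J(c, k) = 1 - c
(Q(J(-1, 2), -1) + 147)² = ((1 - 1*(-1)) + 147)² = ((1 + 1) + 147)² = (2 + 147)² = 149² = 22201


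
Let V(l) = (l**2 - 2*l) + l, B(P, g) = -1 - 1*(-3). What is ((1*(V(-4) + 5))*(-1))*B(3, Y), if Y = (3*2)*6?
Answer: -50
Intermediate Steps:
Y = 36 (Y = 6*6 = 36)
B(P, g) = 2 (B(P, g) = -1 + 3 = 2)
V(l) = l**2 - l
((1*(V(-4) + 5))*(-1))*B(3, Y) = ((1*(-4*(-1 - 4) + 5))*(-1))*2 = ((1*(-4*(-5) + 5))*(-1))*2 = ((1*(20 + 5))*(-1))*2 = ((1*25)*(-1))*2 = (25*(-1))*2 = -25*2 = -50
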